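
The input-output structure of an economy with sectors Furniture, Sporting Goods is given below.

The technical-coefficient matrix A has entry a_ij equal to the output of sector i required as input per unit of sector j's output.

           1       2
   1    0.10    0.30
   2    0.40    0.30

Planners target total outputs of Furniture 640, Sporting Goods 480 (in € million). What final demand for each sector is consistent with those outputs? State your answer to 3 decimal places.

d_1 = 432.000, d_2 = 80.000

I − A =
  [   0.90    -0.30]
  [  -0.40     0.70]
d = (I − A) x:
  d_1 = (+0.90)·640 + (-0.30)·480 = 432.000
  d_2 = (-0.40)·640 + (+0.70)·480 = 80.000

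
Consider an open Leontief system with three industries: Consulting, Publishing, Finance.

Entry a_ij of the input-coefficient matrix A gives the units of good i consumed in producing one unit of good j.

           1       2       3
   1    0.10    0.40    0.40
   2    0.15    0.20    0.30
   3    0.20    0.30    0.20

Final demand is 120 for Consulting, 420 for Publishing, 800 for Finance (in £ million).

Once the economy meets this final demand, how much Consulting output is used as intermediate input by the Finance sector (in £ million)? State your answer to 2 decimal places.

z_13 = 820.65

I − A =
  [   0.90    -0.40    -0.40]
  [  -0.15     0.80    -0.30]
  [  -0.20    -0.30     0.80]
Cofactors of I−A, C_ij = (−1)^(i+j)·(minor ij) (rows/columns in the sector order above):
  C_11 = (0.80)(0.80) − (-0.30)(-0.30) = 0.5500
  C_12 = −[(-0.15)(0.80) − (-0.30)(-0.20)] = 0.1800
  C_13 = (-0.15)(-0.30) − (0.80)(-0.20) = 0.2050
  C_21 = −[(-0.40)(0.80) − (-0.40)(-0.30)] = 0.4400
  C_22 = (0.90)(0.80) − (-0.40)(-0.20) = 0.6400
  C_23 = −[(0.90)(-0.30) − (-0.40)(-0.20)] = 0.3500
  C_31 = (-0.40)(-0.30) − (-0.40)(0.80) = 0.4400
  C_32 = −[(0.90)(-0.30) − (-0.40)(-0.15)] = 0.3300
  C_33 = (0.90)(0.80) − (-0.40)(-0.15) = 0.6600
det(I−A) = Σ_j (I−A)_1j·C_1j = (0.90)(0.5500) + (-0.40)(0.1800) + (-0.40)(0.2050) = 0.3410
adj(I−A) = Cᵀ =
  [ 0.5500   0.4400   0.4400]
  [ 0.1800   0.6400   0.3300]
  [ 0.2050   0.3500   0.6600]
(I − A)⁻¹ = adj(I−A) / det(I−A) ≈
  [   1.6129     1.2903     1.2903]
  [   0.5279     1.8768     0.9677]
  [   0.6012     1.0264     1.9355]
First solve x = (I − A)⁻¹ d = adj(I−A)·d / det(I−A); in particular x_3 = (0.2050·120 + 0.3500·420 + 0.6600·800) / 0.3410 = 699.60 / 0.3410 ≈ 2051.6129.
Intermediate flow from 1 to 3: z_13 = a_13 · x_3 = 0.40 × 699.60 / 0.3410 = 279.84 / 0.3410 ≈ 820.65.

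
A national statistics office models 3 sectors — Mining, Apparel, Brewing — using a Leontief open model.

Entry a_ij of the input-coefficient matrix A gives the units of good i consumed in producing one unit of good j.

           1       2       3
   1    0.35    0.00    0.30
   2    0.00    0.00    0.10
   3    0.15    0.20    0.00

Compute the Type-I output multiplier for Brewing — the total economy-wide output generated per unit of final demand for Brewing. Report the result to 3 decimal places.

m_3 = 1.715

I − A =
  [   0.65     0.00    -0.30]
  [   0.00     1.00    -0.10]
  [  -0.15    -0.20     1.00]
Cofactors of I−A, C_ij = (−1)^(i+j)·(minor ij) (rows/columns in the sector order above):
  C_11 = (1.00)(1.00) − (-0.10)(-0.20) = 0.9800
  C_12 = −[(0.00)(1.00) − (-0.10)(-0.15)] = 0.0150
  C_13 = (0.00)(-0.20) − (1.00)(-0.15) = 0.1500
  C_21 = −[(0.00)(1.00) − (-0.30)(-0.20)] = 0.0600
  C_22 = (0.65)(1.00) − (-0.30)(-0.15) = 0.6050
  C_23 = −[(0.65)(-0.20) − (0.00)(-0.15)] = 0.1300
  C_31 = (0.00)(-0.10) − (-0.30)(1.00) = 0.3000
  C_32 = −[(0.65)(-0.10) − (-0.30)(0.00)] = 0.0650
  C_33 = (0.65)(1.00) − (0.00)(0.00) = 0.6500
det(I−A) = Σ_j (I−A)_1j·C_1j = (0.65)(0.9800) + (0.00)(0.0150) + (-0.30)(0.1500) = 0.5920
adj(I−A) = Cᵀ =
  [ 0.9800   0.0600   0.3000]
  [ 0.0150   0.6050   0.0650]
  [ 0.1500   0.1300   0.6500]
(I − A)⁻¹ = adj(I−A) / det(I−A) ≈
  [   1.6554     0.1014     0.5068]
  [   0.0253     1.0220     0.1098]
  [   0.2534     0.2196     1.0980]
The output multiplier for sector j is the column-j sum of the Leontief inverse (I − A)⁻¹ = adj(I−A) / det(I−A).
Column 3 of adj(I−A): (0.3000, 0.0650, 0.6500); det(I−A) = 0.5920.
m_3 = (0.3000 + 0.0650 + 0.6500) / 0.5920 = 1.015 / 0.5920 ≈ 1.715.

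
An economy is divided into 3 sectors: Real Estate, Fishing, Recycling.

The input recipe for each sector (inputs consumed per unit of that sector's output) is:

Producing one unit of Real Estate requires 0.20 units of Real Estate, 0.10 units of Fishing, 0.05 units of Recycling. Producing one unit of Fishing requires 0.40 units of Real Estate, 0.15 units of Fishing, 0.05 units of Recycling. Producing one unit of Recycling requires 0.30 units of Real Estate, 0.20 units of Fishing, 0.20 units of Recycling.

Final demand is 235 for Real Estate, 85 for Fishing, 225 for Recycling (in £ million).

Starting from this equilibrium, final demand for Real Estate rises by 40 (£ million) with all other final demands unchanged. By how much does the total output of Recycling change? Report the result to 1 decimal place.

I − A =
  [   0.80    -0.40    -0.30]
  [  -0.10     0.85    -0.20]
  [  -0.05    -0.05     0.80]
Cofactors of I−A, C_ij = (−1)^(i+j)·(minor ij) (rows/columns in the sector order above):
  C_11 = (0.85)(0.80) − (-0.20)(-0.05) = 0.6700
  C_12 = −[(-0.10)(0.80) − (-0.20)(-0.05)] = 0.0900
  C_13 = (-0.10)(-0.05) − (0.85)(-0.05) = 0.0475
  C_21 = −[(-0.40)(0.80) − (-0.30)(-0.05)] = 0.3350
  C_22 = (0.80)(0.80) − (-0.30)(-0.05) = 0.6250
  C_23 = −[(0.80)(-0.05) − (-0.40)(-0.05)] = 0.0600
  C_31 = (-0.40)(-0.20) − (-0.30)(0.85) = 0.3350
  C_32 = −[(0.80)(-0.20) − (-0.30)(-0.10)] = 0.1900
  C_33 = (0.80)(0.85) − (-0.40)(-0.10) = 0.6400
det(I−A) = Σ_j (I−A)_1j·C_1j = (0.80)(0.6700) + (-0.40)(0.0900) + (-0.30)(0.0475) = 0.48575
adj(I−A) = Cᵀ =
  [ 0.6700   0.3350   0.3350]
  [ 0.0900   0.6250   0.1900]
  [ 0.0475   0.0600   0.6400]
(I − A)⁻¹ = adj(I−A) / det(I−A) ≈
  [   1.3793     0.6897     0.6897]
  [   0.1853     1.2867     0.3911]
  [   0.0978     0.1235     1.3176]
Δx = (I − A)⁻¹ Δd with Δd having +40 in the Real Estate component and 0 elsewhere.
So Δx_3 = L_31 · (+40), where L_31 = adj(I−A)_31 / det(I−A) = 0.0475 / 0.48575.
Δx_3 = 0.0475 × (+40) / 0.48575 = 1.90 / 0.48575 ≈ 3.9.

Δx_3 = 3.9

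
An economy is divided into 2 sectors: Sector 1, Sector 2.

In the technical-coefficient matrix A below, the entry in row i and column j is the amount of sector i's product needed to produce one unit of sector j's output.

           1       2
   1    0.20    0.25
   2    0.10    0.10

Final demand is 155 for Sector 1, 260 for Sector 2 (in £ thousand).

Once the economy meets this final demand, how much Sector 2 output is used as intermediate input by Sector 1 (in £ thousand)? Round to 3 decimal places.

I − A =
  [   0.80    -0.25]
  [  -0.10     0.90]
det(I−A) = (0.80)(0.90) − (-0.25)(-0.10) = 0.6950
adj(I−A) = [[0.90, 0.25], [0.10, 0.80]]
(I − A)⁻¹ = adj(I−A) / det(I−A) ≈
  [   1.2950     0.3597]
  [   0.1439     1.1511]
First solve x = (I − A)⁻¹ d = adj(I−A)·d / det(I−A); in particular x_1 = (0.90·155 + 0.25·260) / 0.6950 = 204.50 / 0.6950 ≈ 294.24460.
Intermediate flow from 2 to 1: z_21 = a_21 · x_1 = 0.10 × 204.50 / 0.6950 = 20.45 / 0.6950 ≈ 29.424.

z_21 = 29.424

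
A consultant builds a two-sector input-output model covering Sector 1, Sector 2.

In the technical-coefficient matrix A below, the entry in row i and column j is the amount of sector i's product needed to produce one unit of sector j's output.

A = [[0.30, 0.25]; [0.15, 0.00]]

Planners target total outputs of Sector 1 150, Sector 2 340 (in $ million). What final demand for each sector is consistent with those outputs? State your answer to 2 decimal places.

I − A =
  [   0.70    -0.25]
  [  -0.15     1.00]
d = (I − A) x:
  d_1 = (+0.70)·150 + (-0.25)·340 = 20.00
  d_2 = (-0.15)·150 + (+1.00)·340 = 317.50

d_1 = 20.00, d_2 = 317.50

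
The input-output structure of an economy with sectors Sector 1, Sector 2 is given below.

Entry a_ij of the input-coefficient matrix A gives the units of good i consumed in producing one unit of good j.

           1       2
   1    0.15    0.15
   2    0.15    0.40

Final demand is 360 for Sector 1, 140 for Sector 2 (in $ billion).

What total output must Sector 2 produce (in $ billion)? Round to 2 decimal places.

x_2 = 354.87

I − A =
  [   0.85    -0.15]
  [  -0.15     0.60]
det(I−A) = (0.85)(0.60) − (-0.15)(-0.15) = 0.4875
adj(I−A) = [[0.60, 0.15], [0.15, 0.85]]
(I − A)⁻¹ = adj(I−A) / det(I−A) ≈
  [   1.2308     0.3077]
  [   0.3077     1.7436]
x = (I − A)⁻¹ d = adj(I−A)·d / det(I−A), with det(I−A) = 0.4875:
  x_1 = (0.60·360 + 0.15·140) / 0.4875 = 237.00 / 0.4875 ≈ 486.15
  x_2 = (0.15·360 + 0.85·140) / 0.4875 = 173.00 / 0.4875 ≈ 354.87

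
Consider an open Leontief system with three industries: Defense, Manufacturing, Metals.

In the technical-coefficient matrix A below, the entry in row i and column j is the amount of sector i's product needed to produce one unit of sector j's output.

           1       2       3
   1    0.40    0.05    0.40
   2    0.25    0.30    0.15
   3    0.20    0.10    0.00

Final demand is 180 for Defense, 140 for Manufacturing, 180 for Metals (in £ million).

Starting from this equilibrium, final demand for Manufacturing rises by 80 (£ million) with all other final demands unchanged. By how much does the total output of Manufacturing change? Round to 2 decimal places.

I − A =
  [   0.60    -0.05    -0.40]
  [  -0.25     0.70    -0.15]
  [  -0.20    -0.10     1.00]
Cofactors of I−A, C_ij = (−1)^(i+j)·(minor ij) (rows/columns in the sector order above):
  C_11 = (0.70)(1.00) − (-0.15)(-0.10) = 0.6850
  C_12 = −[(-0.25)(1.00) − (-0.15)(-0.20)] = 0.2800
  C_13 = (-0.25)(-0.10) − (0.70)(-0.20) = 0.1650
  C_21 = −[(-0.05)(1.00) − (-0.40)(-0.10)] = 0.0900
  C_22 = (0.60)(1.00) − (-0.40)(-0.20) = 0.5200
  C_23 = −[(0.60)(-0.10) − (-0.05)(-0.20)] = 0.0700
  C_31 = (-0.05)(-0.15) − (-0.40)(0.70) = 0.2875
  C_32 = −[(0.60)(-0.15) − (-0.40)(-0.25)] = 0.1900
  C_33 = (0.60)(0.70) − (-0.05)(-0.25) = 0.4075
det(I−A) = Σ_j (I−A)_1j·C_1j = (0.60)(0.6850) + (-0.05)(0.2800) + (-0.40)(0.1650) = 0.3310
adj(I−A) = Cᵀ =
  [ 0.6850   0.0900   0.2875]
  [ 0.2800   0.5200   0.1900]
  [ 0.1650   0.0700   0.4075]
(I − A)⁻¹ = adj(I−A) / det(I−A) ≈
  [   2.0695     0.2719     0.8686]
  [   0.8459     1.5710     0.5740]
  [   0.4985     0.2115     1.2311]
Δx = (I − A)⁻¹ Δd with Δd having +80 in the Manufacturing component and 0 elsewhere.
So Δx_2 = L_22 · (+80), where L_22 = adj(I−A)_22 / det(I−A) = 0.5200 / 0.3310.
Δx_2 = 0.5200 × (+80) / 0.3310 = 41.60 / 0.3310 ≈ 125.68.

Δx_2 = 125.68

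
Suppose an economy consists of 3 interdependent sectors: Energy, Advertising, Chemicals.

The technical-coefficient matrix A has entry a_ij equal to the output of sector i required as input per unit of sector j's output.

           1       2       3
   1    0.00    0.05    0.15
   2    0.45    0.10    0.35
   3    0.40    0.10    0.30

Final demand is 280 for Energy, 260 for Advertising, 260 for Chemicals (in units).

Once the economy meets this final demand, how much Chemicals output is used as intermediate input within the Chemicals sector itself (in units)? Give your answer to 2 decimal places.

z_33 = 218.62

I − A =
  [   1.00    -0.05    -0.15]
  [  -0.45     0.90    -0.35]
  [  -0.40    -0.10     0.70]
Cofactors of I−A, C_ij = (−1)^(i+j)·(minor ij) (rows/columns in the sector order above):
  C_11 = (0.90)(0.70) − (-0.35)(-0.10) = 0.5950
  C_12 = −[(-0.45)(0.70) − (-0.35)(-0.40)] = 0.4550
  C_13 = (-0.45)(-0.10) − (0.90)(-0.40) = 0.4050
  C_21 = −[(-0.05)(0.70) − (-0.15)(-0.10)] = 0.0500
  C_22 = (1.00)(0.70) − (-0.15)(-0.40) = 0.6400
  C_23 = −[(1.00)(-0.10) − (-0.05)(-0.40)] = 0.1200
  C_31 = (-0.05)(-0.35) − (-0.15)(0.90) = 0.1525
  C_32 = −[(1.00)(-0.35) − (-0.15)(-0.45)] = 0.4175
  C_33 = (1.00)(0.90) − (-0.05)(-0.45) = 0.8775
det(I−A) = Σ_j (I−A)_1j·C_1j = (1.00)(0.5950) + (-0.05)(0.4550) + (-0.15)(0.4050) = 0.5115
adj(I−A) = Cᵀ =
  [ 0.5950   0.0500   0.1525]
  [ 0.4550   0.6400   0.4175]
  [ 0.4050   0.1200   0.8775]
(I − A)⁻¹ = adj(I−A) / det(I−A) ≈
  [   1.1632     0.0978     0.2981]
  [   0.8895     1.2512     0.8162]
  [   0.7918     0.2346     1.7155]
First solve x = (I − A)⁻¹ d = adj(I−A)·d / det(I−A); in particular x_3 = (0.4050·280 + 0.1200·260 + 0.8775·260) / 0.5115 = 372.75 / 0.5115 ≈ 728.7390.
Intermediate flow from 3 to 3: z_33 = a_33 · x_3 = 0.30 × 372.75 / 0.5115 = 111.825 / 0.5115 ≈ 218.62.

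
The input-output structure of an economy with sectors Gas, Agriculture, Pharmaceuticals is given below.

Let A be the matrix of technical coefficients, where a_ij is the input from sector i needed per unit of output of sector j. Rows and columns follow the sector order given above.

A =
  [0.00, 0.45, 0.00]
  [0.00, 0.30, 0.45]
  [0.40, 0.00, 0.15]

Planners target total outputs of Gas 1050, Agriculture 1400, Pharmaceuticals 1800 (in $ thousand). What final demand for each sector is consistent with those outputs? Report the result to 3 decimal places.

I − A =
  [   1.00    -0.45     0.00]
  [   0.00     0.70    -0.45]
  [  -0.40     0.00     0.85]
d = (I − A) x:
  d_G = (+1.00)·1050 + (-0.45)·1400 + (+0.00)·1800 = 420.000
  d_A = (+0.00)·1050 + (+0.70)·1400 + (-0.45)·1800 = 170.000
  d_P = (-0.40)·1050 + (+0.00)·1400 + (+0.85)·1800 = 1110.000

d_G = 420.000, d_A = 170.000, d_P = 1110.000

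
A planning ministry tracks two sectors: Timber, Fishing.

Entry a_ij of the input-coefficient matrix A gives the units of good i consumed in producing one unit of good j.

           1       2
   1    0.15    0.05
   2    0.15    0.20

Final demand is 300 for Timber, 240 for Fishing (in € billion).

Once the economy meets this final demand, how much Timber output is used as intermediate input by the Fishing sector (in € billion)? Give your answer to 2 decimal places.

I − A =
  [   0.85    -0.05]
  [  -0.15     0.80]
det(I−A) = (0.85)(0.80) − (-0.05)(-0.15) = 0.6725
adj(I−A) = [[0.80, 0.05], [0.15, 0.85]]
(I − A)⁻¹ = adj(I−A) / det(I−A) ≈
  [   1.1896     0.0743]
  [   0.2230     1.2639]
First solve x = (I − A)⁻¹ d = adj(I−A)·d / det(I−A); in particular x_2 = (0.15·300 + 0.85·240) / 0.6725 = 249.00 / 0.6725 ≈ 370.2602.
Intermediate flow from 1 to 2: z_12 = a_12 · x_2 = 0.05 × 249.00 / 0.6725 = 12.45 / 0.6725 ≈ 18.51.

z_12 = 18.51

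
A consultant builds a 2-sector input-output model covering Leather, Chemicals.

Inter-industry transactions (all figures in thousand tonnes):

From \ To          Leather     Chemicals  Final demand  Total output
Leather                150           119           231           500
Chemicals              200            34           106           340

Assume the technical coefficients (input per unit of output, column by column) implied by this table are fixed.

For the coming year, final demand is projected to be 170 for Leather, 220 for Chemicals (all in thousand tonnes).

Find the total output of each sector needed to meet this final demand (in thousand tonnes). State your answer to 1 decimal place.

x_L = 469.4, x_C = 453.1

Technical coefficients a_ij = z_ij / X_j:
  a_LL = 150/500 = 0.30, a_CL = 200/500 = 0.40
  a_LC = 119/340 = 0.35, a_CC = 34/340 = 0.10
I − A =
  [   0.70    -0.35]
  [  -0.40     0.90]
det(I−A) = (0.70)(0.90) − (-0.35)(-0.40) = 0.4900
adj(I−A) = [[0.90, 0.35], [0.40, 0.70]]
(I − A)⁻¹ = adj(I−A) / det(I−A) ≈
  [   1.8367     0.7143]
  [   0.8163     1.4286]
x = (I − A)⁻¹ d = adj(I−A)·d / det(I−A), with det(I−A) = 0.4900:
  x_L = (0.90·170 + 0.35·220) / 0.4900 = 230.00 / 0.4900 ≈ 469.4
  x_C = (0.40·170 + 0.70·220) / 0.4900 = 222.00 / 0.4900 ≈ 453.1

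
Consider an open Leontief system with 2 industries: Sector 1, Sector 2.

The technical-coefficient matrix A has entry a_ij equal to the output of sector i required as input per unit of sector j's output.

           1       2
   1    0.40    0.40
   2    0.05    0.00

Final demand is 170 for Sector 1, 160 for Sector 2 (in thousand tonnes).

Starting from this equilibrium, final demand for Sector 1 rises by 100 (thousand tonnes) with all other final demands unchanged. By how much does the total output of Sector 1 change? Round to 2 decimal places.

Δx_1 = 172.41

I − A =
  [   0.60    -0.40]
  [  -0.05     1.00]
det(I−A) = (0.60)(1.00) − (-0.40)(-0.05) = 0.5800
adj(I−A) = [[1.00, 0.40], [0.05, 0.60]]
(I − A)⁻¹ = adj(I−A) / det(I−A) ≈
  [   1.7241     0.6897]
  [   0.0862     1.0345]
Δx = (I − A)⁻¹ Δd with Δd having +100 in the Sector 1 component and 0 elsewhere.
So Δx_1 = L_11 · (+100), where L_11 = adj(I−A)_11 / det(I−A) = 1.00 / 0.5800.
Δx_1 = 1.00 × (+100) / 0.5800 = 100.00 / 0.5800 ≈ 172.41.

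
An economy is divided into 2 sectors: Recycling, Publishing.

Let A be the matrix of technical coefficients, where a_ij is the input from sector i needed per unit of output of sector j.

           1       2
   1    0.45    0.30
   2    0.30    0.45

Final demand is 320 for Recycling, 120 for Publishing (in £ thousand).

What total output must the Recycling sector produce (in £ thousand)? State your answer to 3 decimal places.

I − A =
  [   0.55    -0.30]
  [  -0.30     0.55]
det(I−A) = (0.55)(0.55) − (-0.30)(-0.30) = 0.2125
adj(I−A) = [[0.55, 0.30], [0.30, 0.55]]
(I − A)⁻¹ = adj(I−A) / det(I−A) ≈
  [   2.5882     1.4118]
  [   1.4118     2.5882]
x = (I − A)⁻¹ d = adj(I−A)·d / det(I−A), with det(I−A) = 0.2125:
  x_1 = (0.55·320 + 0.30·120) / 0.2125 = 212.00 / 0.2125 ≈ 997.647
  x_2 = (0.30·320 + 0.55·120) / 0.2125 = 162.00 / 0.2125 ≈ 762.353

x_1 = 997.647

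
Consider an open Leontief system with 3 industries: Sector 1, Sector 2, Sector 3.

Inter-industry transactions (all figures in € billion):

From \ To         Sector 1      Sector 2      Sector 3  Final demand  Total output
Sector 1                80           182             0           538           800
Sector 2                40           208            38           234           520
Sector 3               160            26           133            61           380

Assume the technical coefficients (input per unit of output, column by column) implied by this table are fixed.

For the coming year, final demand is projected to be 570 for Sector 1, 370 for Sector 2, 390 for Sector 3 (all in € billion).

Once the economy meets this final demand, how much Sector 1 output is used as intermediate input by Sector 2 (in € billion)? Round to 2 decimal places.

z_12 = 300.24

Technical coefficients a_ij = z_ij / X_j:
  a_11 = 80/800 = 0.10, a_21 = 40/800 = 0.05, a_31 = 160/800 = 0.20
  a_12 = 182/520 = 0.35, a_22 = 208/520 = 0.40, a_32 = 26/520 = 0.05
  a_13 = 0/380 = 0.00, a_23 = 38/380 = 0.10, a_33 = 133/380 = 0.35
I − A =
  [   0.90    -0.35     0.00]
  [  -0.05     0.60    -0.10]
  [  -0.20    -0.05     0.65]
Cofactors of I−A, C_ij = (−1)^(i+j)·(minor ij) (rows/columns in the sector order above):
  C_11 = (0.60)(0.65) − (-0.10)(-0.05) = 0.3850
  C_12 = −[(-0.05)(0.65) − (-0.10)(-0.20)] = 0.0525
  C_13 = (-0.05)(-0.05) − (0.60)(-0.20) = 0.1225
  C_21 = −[(-0.35)(0.65) − (0.00)(-0.05)] = 0.2275
  C_22 = (0.90)(0.65) − (0.00)(-0.20) = 0.5850
  C_23 = −[(0.90)(-0.05) − (-0.35)(-0.20)] = 0.1150
  C_31 = (-0.35)(-0.10) − (0.00)(0.60) = 0.0350
  C_32 = −[(0.90)(-0.10) − (0.00)(-0.05)] = 0.0900
  C_33 = (0.90)(0.60) − (-0.35)(-0.05) = 0.5225
det(I−A) = Σ_j (I−A)_1j·C_1j = (0.90)(0.3850) + (-0.35)(0.0525) + (0.00)(0.1225) = 0.328125
adj(I−A) = Cᵀ =
  [ 0.3850   0.2275   0.0350]
  [ 0.0525   0.5850   0.0900]
  [ 0.1225   0.1150   0.5225]
(I − A)⁻¹ = adj(I−A) / det(I−A) ≈
  [   1.1733     0.6933     0.1067]
  [   0.1600     1.7829     0.2743]
  [   0.3733     0.3505     1.5924]
First solve x = (I − A)⁻¹ d = adj(I−A)·d / det(I−A); in particular x_2 = (0.0525·570 + 0.5850·370 + 0.0900·390) / 0.328125 = 281.475 / 0.328125 ≈ 857.8286.
Intermediate flow from 1 to 2: z_12 = a_12 · x_2 = 0.35 × 281.475 / 0.328125 = 98.51625 / 0.328125 = 300.24.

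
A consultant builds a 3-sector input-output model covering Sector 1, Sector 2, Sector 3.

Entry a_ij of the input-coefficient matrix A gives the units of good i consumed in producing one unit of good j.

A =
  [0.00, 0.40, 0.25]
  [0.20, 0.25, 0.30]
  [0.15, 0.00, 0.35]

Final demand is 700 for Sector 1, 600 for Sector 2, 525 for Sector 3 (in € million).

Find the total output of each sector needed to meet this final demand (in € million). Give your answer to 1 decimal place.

x_1 = 1691.7, x_2 = 1730.3, x_3 = 1198.1

I − A =
  [   1.00    -0.40    -0.25]
  [  -0.20     0.75    -0.30]
  [  -0.15     0.00     0.65]
Cofactors of I−A, C_ij = (−1)^(i+j)·(minor ij) (rows/columns in the sector order above):
  C_11 = (0.75)(0.65) − (-0.30)(0.00) = 0.4875
  C_12 = −[(-0.20)(0.65) − (-0.30)(-0.15)] = 0.1750
  C_13 = (-0.20)(0.00) − (0.75)(-0.15) = 0.1125
  C_21 = −[(-0.40)(0.65) − (-0.25)(0.00)] = 0.2600
  C_22 = (1.00)(0.65) − (-0.25)(-0.15) = 0.6125
  C_23 = −[(1.00)(0.00) − (-0.40)(-0.15)] = 0.0600
  C_31 = (-0.40)(-0.30) − (-0.25)(0.75) = 0.3075
  C_32 = −[(1.00)(-0.30) − (-0.25)(-0.20)] = 0.3500
  C_33 = (1.00)(0.75) − (-0.40)(-0.20) = 0.6700
det(I−A) = Σ_j (I−A)_1j·C_1j = (1.00)(0.4875) + (-0.40)(0.1750) + (-0.25)(0.1125) = 0.389375
adj(I−A) = Cᵀ =
  [ 0.4875   0.2600   0.3075]
  [ 0.1750   0.6125   0.3500]
  [ 0.1125   0.0600   0.6700]
(I − A)⁻¹ = adj(I−A) / det(I−A) ≈
  [   1.2520     0.6677     0.7897]
  [   0.4494     1.5730     0.8989]
  [   0.2889     0.1541     1.7207]
x = (I − A)⁻¹ d = adj(I−A)·d / det(I−A), with det(I−A) = 0.389375:
  x_1 = (0.4875·700 + 0.2600·600 + 0.3075·525) / 0.389375 = 658.6875 / 0.389375 ≈ 1691.7
  x_2 = (0.1750·700 + 0.6125·600 + 0.3500·525) / 0.389375 = 673.75 / 0.389375 ≈ 1730.3
  x_3 = (0.1125·700 + 0.0600·600 + 0.6700·525) / 0.389375 = 466.50 / 0.389375 ≈ 1198.1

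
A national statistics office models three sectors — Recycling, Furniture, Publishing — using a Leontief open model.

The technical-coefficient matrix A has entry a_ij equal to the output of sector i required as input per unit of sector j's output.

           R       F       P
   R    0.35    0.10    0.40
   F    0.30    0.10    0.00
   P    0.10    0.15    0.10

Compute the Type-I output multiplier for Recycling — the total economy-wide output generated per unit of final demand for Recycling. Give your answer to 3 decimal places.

m_R = 2.727

I − A =
  [   0.65    -0.10    -0.40]
  [  -0.30     0.90     0.00]
  [  -0.10    -0.15     0.90]
Cofactors of I−A, C_ij = (−1)^(i+j)·(minor ij) (rows/columns in the sector order above):
  C_11 = (0.90)(0.90) − (0.00)(-0.15) = 0.8100
  C_12 = −[(-0.30)(0.90) − (0.00)(-0.10)] = 0.2700
  C_13 = (-0.30)(-0.15) − (0.90)(-0.10) = 0.1350
  C_21 = −[(-0.10)(0.90) − (-0.40)(-0.15)] = 0.1500
  C_22 = (0.65)(0.90) − (-0.40)(-0.10) = 0.5450
  C_23 = −[(0.65)(-0.15) − (-0.10)(-0.10)] = 0.1075
  C_31 = (-0.10)(0.00) − (-0.40)(0.90) = 0.3600
  C_32 = −[(0.65)(0.00) − (-0.40)(-0.30)] = 0.1200
  C_33 = (0.65)(0.90) − (-0.10)(-0.30) = 0.5550
det(I−A) = Σ_j (I−A)_1j·C_1j = (0.65)(0.8100) + (-0.10)(0.2700) + (-0.40)(0.1350) = 0.4455
adj(I−A) = Cᵀ =
  [ 0.8100   0.1500   0.3600]
  [ 0.2700   0.5450   0.1200]
  [ 0.1350   0.1075   0.5550]
(I − A)⁻¹ = adj(I−A) / det(I−A) ≈
  [   1.8182     0.3367     0.8081]
  [   0.6061     1.2233     0.2694]
  [   0.3030     0.2413     1.2458]
The output multiplier for sector j is the column-j sum of the Leontief inverse (I − A)⁻¹ = adj(I−A) / det(I−A).
Column R of adj(I−A): (0.8100, 0.2700, 0.1350); det(I−A) = 0.4455.
m_R = (0.8100 + 0.2700 + 0.1350) / 0.4455 = 1.215 / 0.4455 ≈ 2.727.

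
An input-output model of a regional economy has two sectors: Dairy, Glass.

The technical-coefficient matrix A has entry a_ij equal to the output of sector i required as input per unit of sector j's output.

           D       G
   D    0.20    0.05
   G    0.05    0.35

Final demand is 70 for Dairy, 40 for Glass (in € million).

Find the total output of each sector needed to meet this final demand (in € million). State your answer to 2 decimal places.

I − A =
  [   0.80    -0.05]
  [  -0.05     0.65]
det(I−A) = (0.80)(0.65) − (-0.05)(-0.05) = 0.5175
adj(I−A) = [[0.65, 0.05], [0.05, 0.80]]
(I − A)⁻¹ = adj(I−A) / det(I−A) ≈
  [   1.2560     0.0966]
  [   0.0966     1.5459]
x = (I − A)⁻¹ d = adj(I−A)·d / det(I−A), with det(I−A) = 0.5175:
  x_D = (0.65·70 + 0.05·40) / 0.5175 = 47.50 / 0.5175 ≈ 91.79
  x_G = (0.05·70 + 0.80·40) / 0.5175 = 35.50 / 0.5175 ≈ 68.60

x_D = 91.79, x_G = 68.60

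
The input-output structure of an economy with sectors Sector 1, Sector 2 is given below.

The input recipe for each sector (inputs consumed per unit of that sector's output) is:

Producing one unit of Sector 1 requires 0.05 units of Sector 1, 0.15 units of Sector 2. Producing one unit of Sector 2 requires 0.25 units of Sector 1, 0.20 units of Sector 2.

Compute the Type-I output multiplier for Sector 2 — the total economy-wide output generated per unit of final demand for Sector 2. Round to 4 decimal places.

m_2 = 1.6609

I − A =
  [   0.95    -0.25]
  [  -0.15     0.80]
det(I−A) = (0.95)(0.80) − (-0.25)(-0.15) = 0.7225
adj(I−A) = [[0.80, 0.25], [0.15, 0.95]]
(I − A)⁻¹ = adj(I−A) / det(I−A) ≈
  [   1.10727     0.34602]
  [   0.20761     1.31488]
The output multiplier for sector j is the column-j sum of the Leontief inverse (I − A)⁻¹ = adj(I−A) / det(I−A).
Column 2 of adj(I−A): (0.25, 0.95); det(I−A) = 0.7225.
m_2 = (0.25 + 0.95) / 0.7225 = 1.20 / 0.7225 ≈ 1.6609.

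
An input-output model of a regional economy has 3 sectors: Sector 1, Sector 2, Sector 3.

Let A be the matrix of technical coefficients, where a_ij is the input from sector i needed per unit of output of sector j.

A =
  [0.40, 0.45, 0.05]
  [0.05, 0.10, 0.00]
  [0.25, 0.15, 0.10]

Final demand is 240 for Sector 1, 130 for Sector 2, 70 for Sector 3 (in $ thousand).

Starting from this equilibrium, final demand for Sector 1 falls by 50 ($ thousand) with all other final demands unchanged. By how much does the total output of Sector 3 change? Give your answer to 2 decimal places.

I − A =
  [   0.60    -0.45    -0.05]
  [  -0.05     0.90     0.00]
  [  -0.25    -0.15     0.90]
Cofactors of I−A, C_ij = (−1)^(i+j)·(minor ij) (rows/columns in the sector order above):
  C_11 = (0.90)(0.90) − (0.00)(-0.15) = 0.8100
  C_12 = −[(-0.05)(0.90) − (0.00)(-0.25)] = 0.0450
  C_13 = (-0.05)(-0.15) − (0.90)(-0.25) = 0.2325
  C_21 = −[(-0.45)(0.90) − (-0.05)(-0.15)] = 0.4125
  C_22 = (0.60)(0.90) − (-0.05)(-0.25) = 0.5275
  C_23 = −[(0.60)(-0.15) − (-0.45)(-0.25)] = 0.2025
  C_31 = (-0.45)(0.00) − (-0.05)(0.90) = 0.0450
  C_32 = −[(0.60)(0.00) − (-0.05)(-0.05)] = 0.0025
  C_33 = (0.60)(0.90) − (-0.45)(-0.05) = 0.5175
det(I−A) = Σ_j (I−A)_1j·C_1j = (0.60)(0.8100) + (-0.45)(0.0450) + (-0.05)(0.2325) = 0.454125
adj(I−A) = Cᵀ =
  [ 0.8100   0.4125   0.0450]
  [ 0.0450   0.5275   0.0025]
  [ 0.2325   0.2025   0.5175]
(I − A)⁻¹ = adj(I−A) / det(I−A) ≈
  [   1.7836     0.9083     0.0991]
  [   0.0991     1.1616     0.0055]
  [   0.5120     0.4459     1.1396]
Δx = (I − A)⁻¹ Δd with Δd having -50 in the Sector 1 component and 0 elsewhere.
So Δx_3 = L_31 · (-50), where L_31 = adj(I−A)_31 / det(I−A) = 0.2325 / 0.454125.
Δx_3 = 0.2325 × (-50) / 0.454125 = -11.625 / 0.454125 ≈ -25.60.

Δx_3 = -25.60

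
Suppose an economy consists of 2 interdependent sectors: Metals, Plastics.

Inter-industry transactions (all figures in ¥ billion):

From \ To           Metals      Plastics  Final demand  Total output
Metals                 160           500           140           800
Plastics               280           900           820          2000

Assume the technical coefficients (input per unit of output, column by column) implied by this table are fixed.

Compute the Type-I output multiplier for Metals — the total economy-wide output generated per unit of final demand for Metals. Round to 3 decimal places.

Technical coefficients a_ij = z_ij / X_j:
  a_MM = 160/800 = 0.20, a_PM = 280/800 = 0.35
  a_MP = 500/2000 = 0.25, a_PP = 900/2000 = 0.45
I − A =
  [   0.80    -0.25]
  [  -0.35     0.55]
det(I−A) = (0.80)(0.55) − (-0.25)(-0.35) = 0.3525
adj(I−A) = [[0.55, 0.25], [0.35, 0.80]]
(I − A)⁻¹ = adj(I−A) / det(I−A) ≈
  [   1.5603     0.7092]
  [   0.9929     2.2695]
The output multiplier for sector j is the column-j sum of the Leontief inverse (I − A)⁻¹ = adj(I−A) / det(I−A).
Column M of adj(I−A): (0.55, 0.35); det(I−A) = 0.3525.
m_M = (0.55 + 0.35) / 0.3525 = 0.90 / 0.3525 ≈ 2.553.

m_M = 2.553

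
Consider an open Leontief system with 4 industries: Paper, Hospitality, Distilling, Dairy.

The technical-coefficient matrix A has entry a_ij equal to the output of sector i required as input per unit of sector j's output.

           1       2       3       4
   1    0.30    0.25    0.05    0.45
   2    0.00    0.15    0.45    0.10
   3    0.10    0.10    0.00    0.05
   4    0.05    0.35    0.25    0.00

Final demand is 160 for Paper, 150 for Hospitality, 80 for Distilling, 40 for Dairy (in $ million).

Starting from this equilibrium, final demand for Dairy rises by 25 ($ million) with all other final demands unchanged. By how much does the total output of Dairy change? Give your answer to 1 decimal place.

Δx_4 = 29.0

I − A =
  [   0.70    -0.25    -0.05    -0.45]
  [   0.00     0.85    -0.45    -0.10]
  [  -0.10    -0.10     1.00    -0.05]
  [  -0.05    -0.35    -0.25     1.00]
Compute the cofactors C_ij = (−1)^(i+j)·(3×3 minor ij) of I−A; the adjugate is their transpose:
adj(I−A) = Cᵀ =
  [ 0.749000   0.421500   0.326000   0.395500]
  [ 0.053625   0.652375   0.322625   0.105500]
  [ 0.084125   0.121375   0.550125   0.077500]
  [ 0.077250   0.279750   0.266750   0.548000]
det(I−A) = Σ_j (I−A)_1j·C_1j = (0.70)(0.749000) + (-0.25)(0.053625) + (-0.05)(0.084125) + (-0.45)(0.077250) = 0.471925
(I − A)⁻¹ = adj(I−A) / det(I−A) ≈
  [   1.5871     0.8932     0.6908     0.8381]
  [   0.1136     1.3824     0.6836     0.2236]
  [   0.1783     0.2572     1.1657     0.1642]
  [   0.1637     0.5928     0.5652     1.1612]
Δx = (I − A)⁻¹ Δd with Δd having +25 in the Dairy component and 0 elsewhere.
So Δx_4 = L_44 · (+25), where L_44 = adj(I−A)_44 / det(I−A) = 0.548000 / 0.471925.
Δx_4 = 0.548000 × (+25) / 0.471925 = 13.70 / 0.471925 ≈ 29.0.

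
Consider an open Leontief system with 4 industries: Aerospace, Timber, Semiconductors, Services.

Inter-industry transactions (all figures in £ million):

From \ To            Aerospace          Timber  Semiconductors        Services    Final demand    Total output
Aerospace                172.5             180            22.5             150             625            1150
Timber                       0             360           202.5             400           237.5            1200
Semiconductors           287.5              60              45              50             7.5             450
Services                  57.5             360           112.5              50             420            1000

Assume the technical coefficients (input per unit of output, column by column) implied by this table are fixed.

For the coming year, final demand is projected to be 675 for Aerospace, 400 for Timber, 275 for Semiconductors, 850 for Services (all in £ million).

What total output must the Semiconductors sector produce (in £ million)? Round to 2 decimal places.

Technical coefficients a_ij = z_ij / X_j:
  a_11 = 172.5/1150 = 0.15, a_21 = 0/1150 = 0.00, a_31 = 287.5/1150 = 0.25, a_41 = 57.5/1150 = 0.05
  a_12 = 180/1200 = 0.15, a_22 = 360/1200 = 0.30, a_32 = 60/1200 = 0.05, a_42 = 360/1200 = 0.30
  a_13 = 22.5/450 = 0.05, a_23 = 202.5/450 = 0.45, a_33 = 45/450 = 0.10, a_43 = 112.5/450 = 0.25
  a_14 = 150/1000 = 0.15, a_24 = 400/1000 = 0.40, a_34 = 50/1000 = 0.05, a_44 = 50/1000 = 0.05
I − A =
  [   0.85    -0.15    -0.05    -0.15]
  [   0.00     0.70    -0.45    -0.40]
  [  -0.25    -0.05     0.90    -0.05]
  [  -0.05    -0.30    -0.25     0.95]
Compute the cofactors C_ij = (−1)^(i+j)·(3×3 minor ij) of I−A; the adjugate is their transpose:
adj(I−A) = Cᵀ =
  [ 0.448625   0.171875   0.152875   0.151250]
  [ 0.151000   0.688000   0.446000   0.337000]
  [ 0.139000   0.100000   0.455000   0.088000]
  [ 0.107875   0.252625   0.268625   0.490750]
det(I−A) = Σ_j (I−A)_1j·C_1j = (0.85)(0.448625) + (-0.15)(0.151000) + (-0.05)(0.139000) + (-0.15)(0.107875) = 0.33555
(I − A)⁻¹ = adj(I−A) / det(I−A) ≈
  [   1.3370     0.5122     0.4556     0.4508]
  [   0.4500     2.0504     1.3292     1.0043]
  [   0.4142     0.2980     1.3560     0.2623]
  [   0.3215     0.7529     0.8006     1.4625]
x = (I − A)⁻¹ d = adj(I−A)·d / det(I−A), with det(I−A) = 0.33555:
  x_1 = (0.448625·675 + 0.171875·400 + 0.152875·275 + 0.151250·850) / 0.33555 = 542.175 / 0.33555 ≈ 1615.78
  x_2 = (0.151000·675 + 0.688000·400 + 0.446000·275 + 0.337000·850) / 0.33555 = 786.225 / 0.33555 ≈ 2343.09
  x_3 = (0.139000·675 + 0.100000·400 + 0.455000·275 + 0.088000·850) / 0.33555 = 333.75 / 0.33555 ≈ 994.64
  x_4 = (0.107875·675 + 0.252625·400 + 0.268625·275 + 0.490750·850) / 0.33555 = 664.875 / 0.33555 ≈ 1981.45

x_3 = 994.64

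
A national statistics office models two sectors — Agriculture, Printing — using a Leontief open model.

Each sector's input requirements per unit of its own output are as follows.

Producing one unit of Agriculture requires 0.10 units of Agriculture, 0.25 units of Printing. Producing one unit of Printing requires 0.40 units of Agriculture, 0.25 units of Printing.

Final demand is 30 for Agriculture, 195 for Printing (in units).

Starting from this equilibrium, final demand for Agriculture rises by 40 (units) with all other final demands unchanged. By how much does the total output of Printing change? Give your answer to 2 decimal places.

Δx_2 = 17.39

I − A =
  [   0.90    -0.40]
  [  -0.25     0.75]
det(I−A) = (0.90)(0.75) − (-0.40)(-0.25) = 0.5750
adj(I−A) = [[0.75, 0.40], [0.25, 0.90]]
(I − A)⁻¹ = adj(I−A) / det(I−A) ≈
  [   1.3043     0.6957]
  [   0.4348     1.5652]
Δx = (I − A)⁻¹ Δd with Δd having +40 in the Agriculture component and 0 elsewhere.
So Δx_2 = L_21 · (+40), where L_21 = adj(I−A)_21 / det(I−A) = 0.25 / 0.5750.
Δx_2 = 0.25 × (+40) / 0.5750 = 10.00 / 0.5750 ≈ 17.39.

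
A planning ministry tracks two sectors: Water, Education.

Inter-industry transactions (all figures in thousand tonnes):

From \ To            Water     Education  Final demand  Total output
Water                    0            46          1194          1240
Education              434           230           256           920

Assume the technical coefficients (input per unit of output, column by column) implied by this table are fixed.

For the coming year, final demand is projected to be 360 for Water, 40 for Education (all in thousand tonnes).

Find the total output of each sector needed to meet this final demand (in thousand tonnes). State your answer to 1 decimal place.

Technical coefficients a_ij = z_ij / X_j:
  a_WW = 0/1240 = 0.00, a_EW = 434/1240 = 0.35
  a_WE = 46/920 = 0.05, a_EE = 230/920 = 0.25
I − A =
  [   1.00    -0.05]
  [  -0.35     0.75]
det(I−A) = (1.00)(0.75) − (-0.05)(-0.35) = 0.7325
adj(I−A) = [[0.75, 0.05], [0.35, 1.00]]
(I − A)⁻¹ = adj(I−A) / det(I−A) ≈
  [   1.0239     0.0683]
  [   0.4778     1.3652]
x = (I − A)⁻¹ d = adj(I−A)·d / det(I−A), with det(I−A) = 0.7325:
  x_W = (0.75·360 + 0.05·40) / 0.7325 = 272.00 / 0.7325 ≈ 371.3
  x_E = (0.35·360 + 1.00·40) / 0.7325 = 166.00 / 0.7325 ≈ 226.6

x_W = 371.3, x_E = 226.6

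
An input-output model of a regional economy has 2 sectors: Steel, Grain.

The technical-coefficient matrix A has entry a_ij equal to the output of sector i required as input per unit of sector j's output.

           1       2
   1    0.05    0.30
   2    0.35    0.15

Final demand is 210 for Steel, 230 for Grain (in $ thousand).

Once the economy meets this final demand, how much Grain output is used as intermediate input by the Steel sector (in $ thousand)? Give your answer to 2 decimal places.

I − A =
  [   0.95    -0.30]
  [  -0.35     0.85]
det(I−A) = (0.95)(0.85) − (-0.30)(-0.35) = 0.7025
adj(I−A) = [[0.85, 0.30], [0.35, 0.95]]
(I − A)⁻¹ = adj(I−A) / det(I−A) ≈
  [   1.2100     0.4270]
  [   0.4982     1.3523]
First solve x = (I − A)⁻¹ d = adj(I−A)·d / det(I−A); in particular x_1 = (0.85·210 + 0.30·230) / 0.7025 = 247.50 / 0.7025 ≈ 352.3132.
Intermediate flow from 2 to 1: z_21 = a_21 · x_1 = 0.35 × 247.50 / 0.7025 = 86.625 / 0.7025 ≈ 123.31.

z_21 = 123.31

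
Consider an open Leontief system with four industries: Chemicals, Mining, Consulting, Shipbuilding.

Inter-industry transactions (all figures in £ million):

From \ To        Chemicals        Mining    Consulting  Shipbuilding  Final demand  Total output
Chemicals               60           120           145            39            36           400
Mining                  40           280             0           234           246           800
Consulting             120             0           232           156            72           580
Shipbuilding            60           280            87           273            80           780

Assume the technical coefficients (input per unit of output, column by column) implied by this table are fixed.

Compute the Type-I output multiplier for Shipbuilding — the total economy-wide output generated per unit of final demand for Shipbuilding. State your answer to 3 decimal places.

Technical coefficients a_ij = z_ij / X_j:
  a_11 = 60/400 = 0.15, a_21 = 40/400 = 0.10, a_31 = 120/400 = 0.30, a_41 = 60/400 = 0.15
  a_12 = 120/800 = 0.15, a_22 = 280/800 = 0.35, a_32 = 0/800 = 0.00, a_42 = 280/800 = 0.35
  a_13 = 145/580 = 0.25, a_23 = 0/580 = 0.00, a_33 = 232/580 = 0.40, a_43 = 87/580 = 0.15
  a_14 = 39/780 = 0.05, a_24 = 234/780 = 0.30, a_34 = 156/780 = 0.20, a_44 = 273/780 = 0.35
I − A =
  [   0.85    -0.15    -0.25    -0.05]
  [  -0.10     0.65     0.00    -0.30]
  [  -0.30     0.00     0.60    -0.20]
  [  -0.15    -0.35    -0.15     0.65]
Compute the cofactors C_ij = (−1)^(i+j)·(3×3 minor ij) of I−A; the adjugate is their transpose:
adj(I−A) = Cᵀ =
  [ 0.17100   0.08200   0.09100   0.07900]
  [ 0.07650   0.24300   0.06650   0.13850]
  [ 0.12175   0.09850   0.24675   0.13075]
  [ 0.10875   0.17250   0.11375   0.27375]
det(I−A) = Σ_j (I−A)_1j·C_1j = (0.85)(0.17100) + (-0.15)(0.07650) + (-0.25)(0.12175) + (-0.05)(0.10875) = 0.0980
(I − A)⁻¹ = adj(I−A) / det(I−A) ≈
  [   1.7449     0.8367     0.9286     0.8061]
  [   0.7806     2.4796     0.6786     1.4133]
  [   1.2423     1.0051     2.5179     1.3342]
  [   1.1097     1.7602     1.1607     2.7934]
The output multiplier for sector j is the column-j sum of the Leontief inverse (I − A)⁻¹ = adj(I−A) / det(I−A).
Column 4 of adj(I−A): (0.07900, 0.13850, 0.13075, 0.27375); det(I−A) = 0.0980.
m_4 = (0.07900 + 0.13850 + 0.13075 + 0.27375) / 0.0980 = 0.622 / 0.0980 ≈ 6.347.

m_4 = 6.347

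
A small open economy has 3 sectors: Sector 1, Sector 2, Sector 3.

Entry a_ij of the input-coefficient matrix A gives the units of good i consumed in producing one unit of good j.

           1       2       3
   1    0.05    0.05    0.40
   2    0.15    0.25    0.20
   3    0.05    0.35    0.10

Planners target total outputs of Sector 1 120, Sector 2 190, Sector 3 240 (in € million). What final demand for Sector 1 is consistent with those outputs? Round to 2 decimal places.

I − A =
  [   0.95    -0.05    -0.40]
  [  -0.15     0.75    -0.20]
  [  -0.05    -0.35     0.90]
d = (I − A) x:
  d_1 = (+0.95)·120 + (-0.05)·190 + (-0.40)·240 = 8.50
  d_2 = (-0.15)·120 + (+0.75)·190 + (-0.20)·240 = 76.50
  d_3 = (-0.05)·120 + (-0.35)·190 + (+0.90)·240 = 143.50

d_1 = 8.50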